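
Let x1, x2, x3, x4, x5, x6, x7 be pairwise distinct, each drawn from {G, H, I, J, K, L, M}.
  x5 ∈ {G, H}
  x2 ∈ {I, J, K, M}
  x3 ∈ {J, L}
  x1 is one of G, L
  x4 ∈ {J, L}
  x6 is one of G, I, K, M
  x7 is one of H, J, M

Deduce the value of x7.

M

x3 and x4 share exactly the 2 values {J, L}; by pigeonhole those values go to them, so strike J, L from x1, x2, x7.
That leaves x1 = G. Remove G from x5, x6.
x5 must be H (only option left). So x7 can't be H.
So x7 = M.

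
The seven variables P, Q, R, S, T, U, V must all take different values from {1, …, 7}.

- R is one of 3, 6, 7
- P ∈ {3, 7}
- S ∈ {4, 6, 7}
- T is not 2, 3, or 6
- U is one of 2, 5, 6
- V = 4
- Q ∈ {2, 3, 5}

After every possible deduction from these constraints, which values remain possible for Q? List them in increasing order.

V has just one choice, so V = 4. Eliminate 4 elsewhere: S, T.
The 6 still-open variables together cover exactly {1, 2, 3, 5, 6, 7} — 6 values for 6 variables — and 1 appears only in T's list, so T = 1.
P, R, S share exactly the 3 values {3, 6, 7}; by pigeonhole those values go to them, so strike 3, 6, 7 from Q, U.
No further eliminations apply; Q can still be any of 2, 5.

2, 5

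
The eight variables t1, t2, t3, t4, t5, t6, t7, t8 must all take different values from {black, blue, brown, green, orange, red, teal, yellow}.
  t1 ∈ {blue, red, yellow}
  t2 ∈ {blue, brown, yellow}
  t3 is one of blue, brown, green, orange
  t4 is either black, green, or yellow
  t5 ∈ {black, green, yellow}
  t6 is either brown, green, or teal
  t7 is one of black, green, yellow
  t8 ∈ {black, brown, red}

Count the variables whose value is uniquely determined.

Among the 8 variables, orange fits only t3 (and all 8 values in {black, blue, brown, green, orange, red, teal, yellow} must be used), so t3 = orange.
Among the 7 still-open variables, teal fits only t6 (and all 7 values in {black, blue, brown, green, red, teal, yellow} must be used), so t6 = teal.
The 3 variables t4, t5, t7 are confined to {black, green, yellow}, which locks those values in; drop them from t1, t2, t8.
Determined: t3=orange, t6=teal. The other variables each still have more than one consistent value. That makes 2.

2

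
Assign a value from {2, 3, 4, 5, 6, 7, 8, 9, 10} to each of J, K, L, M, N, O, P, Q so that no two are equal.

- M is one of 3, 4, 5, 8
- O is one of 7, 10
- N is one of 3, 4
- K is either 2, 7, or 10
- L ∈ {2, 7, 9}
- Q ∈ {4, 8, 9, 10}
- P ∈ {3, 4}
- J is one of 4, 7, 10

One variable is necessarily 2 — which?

The 8 variables draw from only 8 values {2, 3, 4, 5, 7, 8, 9, 10}, so each is used; only M can be 5, hence M = 5.
Among the 7 still-open variables, 8 fits only Q (and all 7 values in {2, 3, 4, 7, 8, 9, 10} must be used), so Q = 8.
Among the 6 still-open variables, 9 fits only L (and all 6 values in {2, 3, 4, 7, 9, 10} must be used), so L = 9.
Among the 5 still-open variables, 2 fits only K (and all 5 values in {2, 3, 4, 7, 10} must be used), so K = 2.

K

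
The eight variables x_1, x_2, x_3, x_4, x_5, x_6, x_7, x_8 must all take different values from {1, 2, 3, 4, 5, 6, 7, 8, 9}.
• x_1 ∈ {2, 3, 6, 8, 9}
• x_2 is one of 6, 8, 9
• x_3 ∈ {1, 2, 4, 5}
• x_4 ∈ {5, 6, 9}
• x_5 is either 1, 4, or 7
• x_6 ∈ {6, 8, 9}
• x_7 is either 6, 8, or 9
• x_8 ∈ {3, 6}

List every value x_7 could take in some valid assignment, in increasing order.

x_2, x_6, x_7 between them cover only {6, 8, 9} — a naked triple. Remove those values from x_1, x_4, x_8.
x_4 must be 5 (only option left). Eliminate 5 elsewhere: x_3.
x_8 must be 3 (only option left). Eliminate 3 elsewhere: x_1.
x_1 has just one choice, so x_1 = 2. Strike 2 from x_3.
No further eliminations apply; x_7 can still be any of 6, 8, 9.

6, 8, 9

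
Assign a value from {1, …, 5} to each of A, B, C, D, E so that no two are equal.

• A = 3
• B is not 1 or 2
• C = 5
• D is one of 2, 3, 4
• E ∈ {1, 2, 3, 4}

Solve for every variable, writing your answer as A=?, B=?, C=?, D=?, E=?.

A has just one choice, so A = 3. Remove 3 from B, D, E.
C's domain is down to {5}, so C = 5. Strike 5 from B.
That leaves B = 4. Strike 4 from D, E.
D must be 2 (only option left). So E can't be 2.
E has just one choice, so E = 1.

A=3, B=4, C=5, D=2, E=1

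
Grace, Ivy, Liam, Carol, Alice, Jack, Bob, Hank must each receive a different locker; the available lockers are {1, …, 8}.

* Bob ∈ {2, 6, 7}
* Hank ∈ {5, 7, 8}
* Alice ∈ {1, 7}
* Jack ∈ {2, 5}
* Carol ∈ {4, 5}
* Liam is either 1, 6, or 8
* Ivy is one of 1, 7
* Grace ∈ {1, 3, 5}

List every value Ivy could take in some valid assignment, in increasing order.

The 8 variables draw from only 8 values {1, 2, 3, 4, 5, 6, 7, 8}, so each is used; only Grace can be 3, hence Grace = 3.
The 7 still-open variables together cover exactly {1, 2, 4, 5, 6, 7, 8} — 7 values for 7 variables — and 4 appears only in Carol's list, so Carol = 4.
The 2 variables Ivy and Alice are confined to {1, 7}, which locks those values in; drop them from Liam, Bob, Hank.
No further eliminations apply; Ivy can still be any of 1, 7.

1, 7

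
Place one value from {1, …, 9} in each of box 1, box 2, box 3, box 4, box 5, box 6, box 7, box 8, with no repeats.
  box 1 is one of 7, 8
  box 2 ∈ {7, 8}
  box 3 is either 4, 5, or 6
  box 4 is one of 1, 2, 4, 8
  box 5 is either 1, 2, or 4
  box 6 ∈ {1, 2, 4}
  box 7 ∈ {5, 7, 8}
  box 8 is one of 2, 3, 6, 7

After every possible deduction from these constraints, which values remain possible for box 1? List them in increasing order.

7, 8

Among the 8 variables, 3 fits only box 8 (and all 8 values in {1, 2, 3, 4, 5, 6, 7, 8} must be used), so box 8 = 3.
Among the 7 still-open variables, 6 fits only box 3 (and all 7 values in {1, 2, 4, 5, 6, 7, 8} must be used), so box 3 = 6.
Among the 6 still-open variables, 5 fits only box 7 (and all 6 values in {1, 2, 4, 5, 7, 8} must be used), so box 7 = 5.
box 1 and box 2 share exactly the 2 values {7, 8}; by pigeonhole those values go to them, so strike 7, 8 from box 4.
No further eliminations apply; box 1 can still be any of 7, 8.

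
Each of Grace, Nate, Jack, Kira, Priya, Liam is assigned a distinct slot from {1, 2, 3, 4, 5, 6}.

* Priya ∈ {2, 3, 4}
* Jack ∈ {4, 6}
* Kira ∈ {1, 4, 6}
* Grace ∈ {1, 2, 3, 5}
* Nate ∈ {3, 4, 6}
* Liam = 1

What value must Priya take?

2

Liam must be 1 (only option left). Strike 1 from Grace, Kira.
The 5 still-open variables together cover exactly {2, 3, 4, 5, 6} — 5 values for 5 variables — and 5 appears only in Grace's list, so Grace = 5.
The 4 still-open variables draw from only 4 values {2, 3, 4, 6}, so each is used; only Priya can be 2, hence Priya = 2.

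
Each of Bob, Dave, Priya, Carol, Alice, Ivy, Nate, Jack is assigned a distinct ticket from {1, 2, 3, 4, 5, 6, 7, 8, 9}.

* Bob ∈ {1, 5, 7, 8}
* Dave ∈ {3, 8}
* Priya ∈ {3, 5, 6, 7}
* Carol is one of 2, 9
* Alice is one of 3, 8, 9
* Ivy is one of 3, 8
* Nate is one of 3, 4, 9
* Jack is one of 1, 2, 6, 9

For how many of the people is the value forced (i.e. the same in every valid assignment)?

3

The 2 variables Dave and Ivy are confined to {3, 8}, which locks those values in; drop them from Bob, Priya, Alice, Nate.
That leaves Alice = 9. So Carol, Nate, Jack can't be 9.
Nate's domain is down to {4}, so Nate = 4.
Carol must be 2 (only option left). Strike 2 from Jack.
Determined: Carol=2, Alice=9, Nate=4. The other people each still have more than one consistent value. That makes 3.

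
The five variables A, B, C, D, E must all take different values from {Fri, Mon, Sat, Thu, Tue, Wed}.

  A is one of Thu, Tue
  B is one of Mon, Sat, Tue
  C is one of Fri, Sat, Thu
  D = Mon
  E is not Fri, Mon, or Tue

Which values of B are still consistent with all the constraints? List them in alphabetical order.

D has just one choice, so D = Mon. Eliminate Mon elsewhere: B.
No further eliminations apply; B can still be any of Sat, Tue.

Sat, Tue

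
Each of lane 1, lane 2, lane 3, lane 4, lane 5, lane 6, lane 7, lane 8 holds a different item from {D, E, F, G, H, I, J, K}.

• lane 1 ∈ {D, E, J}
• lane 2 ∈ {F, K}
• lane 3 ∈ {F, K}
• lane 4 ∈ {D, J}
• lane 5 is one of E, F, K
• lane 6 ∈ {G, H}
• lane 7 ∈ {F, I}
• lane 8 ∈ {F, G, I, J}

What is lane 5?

The 8 variables together cover exactly {D, E, F, G, H, I, J, K} — 8 values for 8 variables — and H appears only in lane 6's list, so lane 6 = H.
The 7 still-open variables draw from only 7 values {D, E, F, G, I, J, K}, so each is used; only lane 8 can be G, hence lane 8 = G.
The 6 still-open variables draw from only 6 values {D, E, F, I, J, K}, so each is used; only lane 7 can be I, hence lane 7 = I.
The 2 variables lane 2 and lane 3 are confined to {F, K}, which locks those values in; drop them from lane 5.
So lane 5 = E.

E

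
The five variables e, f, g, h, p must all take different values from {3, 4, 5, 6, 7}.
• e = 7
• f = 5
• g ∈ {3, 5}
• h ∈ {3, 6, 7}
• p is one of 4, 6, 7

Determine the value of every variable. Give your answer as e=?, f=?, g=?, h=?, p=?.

e=7, f=5, g=3, h=6, p=4

e must be 7 (only option left). Remove 7 from h, p.
f must be 5 (only option left). Eliminate 5 elsewhere: g.
g must be 3 (only option left). Strike 3 from h.
h must be 6 (only option left). Remove 6 from p.
That leaves p = 4.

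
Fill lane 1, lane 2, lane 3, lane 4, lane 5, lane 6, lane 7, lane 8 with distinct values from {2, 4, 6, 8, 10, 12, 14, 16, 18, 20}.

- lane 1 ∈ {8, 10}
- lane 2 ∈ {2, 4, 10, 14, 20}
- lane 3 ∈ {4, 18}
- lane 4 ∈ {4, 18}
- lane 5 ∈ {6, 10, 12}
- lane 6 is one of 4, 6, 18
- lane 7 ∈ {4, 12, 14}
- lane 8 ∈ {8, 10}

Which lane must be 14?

The 2 variables lane 1 and lane 8 are confined to {8, 10}, which locks those values in; drop them from lane 2, lane 5.
The 2 variables lane 3 and lane 4 are confined to {4, 18}, which locks those values in; drop them from lane 2, lane 6, lane 7.
That leaves lane 6 = 6. So lane 5 can't be 6.
lane 5 has just one choice, so lane 5 = 12. Remove 12 from lane 7.
So 14 goes to lane 7.

lane 7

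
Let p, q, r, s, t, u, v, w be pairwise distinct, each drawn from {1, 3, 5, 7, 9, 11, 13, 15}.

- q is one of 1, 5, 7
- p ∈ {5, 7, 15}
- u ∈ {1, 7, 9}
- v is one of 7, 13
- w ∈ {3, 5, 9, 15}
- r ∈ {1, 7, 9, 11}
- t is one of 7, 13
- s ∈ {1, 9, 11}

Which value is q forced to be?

Among the 8 variables, 3 fits only w (and all 8 values in {1, 3, 5, 7, 9, 11, 13, 15} must be used), so w = 3.
Among the 7 still-open variables, 15 fits only p (and all 7 values in {1, 5, 7, 9, 11, 13, 15} must be used), so p = 15.
The 6 still-open variables together cover exactly {1, 5, 7, 9, 11, 13} — 6 values for 6 variables — and 5 appears only in q's list, so q = 5.

5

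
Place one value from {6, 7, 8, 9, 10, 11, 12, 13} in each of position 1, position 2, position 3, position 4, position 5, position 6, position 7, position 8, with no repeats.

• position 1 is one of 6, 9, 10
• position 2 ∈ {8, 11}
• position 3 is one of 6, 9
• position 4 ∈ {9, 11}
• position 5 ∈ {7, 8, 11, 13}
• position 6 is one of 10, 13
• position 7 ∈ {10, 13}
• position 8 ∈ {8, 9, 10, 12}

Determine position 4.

The 8 variables together cover exactly {6, 7, 8, 9, 10, 11, 12, 13} — 8 values for 8 variables — and 7 appears only in position 5's list, so position 5 = 7.
The 7 still-open variables together cover exactly {6, 8, 9, 10, 11, 12, 13} — 7 values for 7 variables — and 12 appears only in position 8's list, so position 8 = 12.
Among the 6 still-open variables, 8 fits only position 2 (and all 6 values in {6, 8, 9, 10, 11, 13} must be used), so position 2 = 8.
The 5 still-open variables draw from only 5 values {6, 9, 10, 11, 13}, so each is used; only position 4 can be 11, hence position 4 = 11.

11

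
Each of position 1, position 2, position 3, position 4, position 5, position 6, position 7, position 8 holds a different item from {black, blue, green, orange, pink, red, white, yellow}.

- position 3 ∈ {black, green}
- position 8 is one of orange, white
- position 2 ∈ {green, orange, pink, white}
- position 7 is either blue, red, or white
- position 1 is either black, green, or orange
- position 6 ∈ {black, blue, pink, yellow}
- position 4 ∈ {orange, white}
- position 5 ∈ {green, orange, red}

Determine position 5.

The 8 variables together cover exactly {black, blue, green, orange, pink, red, white, yellow} — 8 values for 8 variables — and yellow appears only in position 6's list, so position 6 = yellow.
Among the 7 still-open variables, blue fits only position 7 (and all 7 values in {black, blue, green, orange, pink, red, white} must be used), so position 7 = blue.
The 6 still-open variables draw from only 6 values {black, green, orange, pink, red, white}, so each is used; only position 2 can be pink, hence position 2 = pink.
The 5 still-open variables draw from only 5 values {black, green, orange, red, white}, so each is used; only position 5 can be red, hence position 5 = red.

red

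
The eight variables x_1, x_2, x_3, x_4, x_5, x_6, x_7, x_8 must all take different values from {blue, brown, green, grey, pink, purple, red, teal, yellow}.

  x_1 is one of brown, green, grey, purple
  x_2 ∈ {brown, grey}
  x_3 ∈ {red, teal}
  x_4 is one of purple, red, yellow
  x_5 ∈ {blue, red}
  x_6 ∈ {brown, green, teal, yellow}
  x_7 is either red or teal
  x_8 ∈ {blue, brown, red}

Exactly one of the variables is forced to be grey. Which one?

The 2 variables x_3 and x_7 are confined to {red, teal}, which locks those values in; drop them from x_4, x_5, x_6, x_8.
x_5's domain is down to {blue}, so x_5 = blue. So x_8 can't be blue.
x_8 must be brown (only option left). So x_1, x_2, x_6 can't be brown.
So grey goes to x_2.

x_2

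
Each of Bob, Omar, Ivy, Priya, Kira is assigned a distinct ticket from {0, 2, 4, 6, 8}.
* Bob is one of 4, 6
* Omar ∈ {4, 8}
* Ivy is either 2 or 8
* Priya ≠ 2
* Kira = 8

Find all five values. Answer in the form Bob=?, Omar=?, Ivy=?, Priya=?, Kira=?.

Kira has just one choice, so Kira = 8. Strike 8 from Omar, Ivy, Priya.
Omar has just one choice, so Omar = 4. Strike 4 from Bob, Priya.
Ivy must be 2 (only option left).
That leaves Bob = 6. Eliminate 6 elsewhere: Priya.
Priya must be 0 (only option left).

Bob=6, Omar=4, Ivy=2, Priya=0, Kira=8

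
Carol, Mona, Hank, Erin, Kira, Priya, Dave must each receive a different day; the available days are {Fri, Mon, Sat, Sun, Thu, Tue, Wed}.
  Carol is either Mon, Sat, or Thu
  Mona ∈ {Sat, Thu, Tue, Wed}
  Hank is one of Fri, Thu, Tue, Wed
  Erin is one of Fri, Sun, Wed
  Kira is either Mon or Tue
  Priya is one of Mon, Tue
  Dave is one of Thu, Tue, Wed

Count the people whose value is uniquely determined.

Among the 7 variables, Sun fits only Erin (and all 7 values in {Fri, Mon, Sat, Sun, Thu, Tue, Wed} must be used), so Erin = Sun.
The 6 still-open variables together cover exactly {Fri, Mon, Sat, Thu, Tue, Wed} — 6 values for 6 variables — and Fri appears only in Hank's list, so Hank = Fri.
Kira and Priya between them cover only {Mon, Tue} — a naked pair. Remove those values from Carol, Mona, Dave.
Determined: Hank=Fri, Erin=Sun. The other people each still have more than one consistent value. That makes 2.

2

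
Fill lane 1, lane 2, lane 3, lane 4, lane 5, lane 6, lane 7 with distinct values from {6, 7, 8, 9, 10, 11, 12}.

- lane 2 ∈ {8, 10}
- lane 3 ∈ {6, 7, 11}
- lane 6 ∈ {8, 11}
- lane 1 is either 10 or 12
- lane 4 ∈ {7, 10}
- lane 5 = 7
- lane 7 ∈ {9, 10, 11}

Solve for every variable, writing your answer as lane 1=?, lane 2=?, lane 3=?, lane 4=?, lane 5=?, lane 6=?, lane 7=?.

lane 1=12, lane 2=8, lane 3=6, lane 4=10, lane 5=7, lane 6=11, lane 7=9

lane 5's domain is down to {7}, so lane 5 = 7. Eliminate 7 elsewhere: lane 3, lane 4.
lane 4 must be 10 (only option left). So lane 1, lane 2, lane 7 can't be 10.
lane 1 must be 12 (only option left).
lane 2 must be 8 (only option left). Remove 8 from lane 6.
lane 6 must be 11 (only option left). So lane 3, lane 7 can't be 11.
lane 7's domain is down to {9}, so lane 7 = 9.
That leaves lane 3 = 6.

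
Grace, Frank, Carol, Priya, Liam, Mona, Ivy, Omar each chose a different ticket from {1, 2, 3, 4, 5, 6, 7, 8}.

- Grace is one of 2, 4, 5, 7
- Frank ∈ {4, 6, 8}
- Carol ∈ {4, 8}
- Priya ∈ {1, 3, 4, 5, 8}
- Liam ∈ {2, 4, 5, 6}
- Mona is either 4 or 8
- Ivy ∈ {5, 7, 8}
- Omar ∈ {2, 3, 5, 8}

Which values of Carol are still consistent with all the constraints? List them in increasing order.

The 8 variables together cover exactly {1, 2, 3, 4, 5, 6, 7, 8} — 8 values for 8 variables — and 1 appears only in Priya's list, so Priya = 1.
The 7 still-open variables draw from only 7 values {2, 3, 4, 5, 6, 7, 8}, so each is used; only Omar can be 3, hence Omar = 3.
Carol and Mona between them cover only {4, 8} — a naked pair. Remove those values from Grace, Frank, Liam, Ivy.
Frank has just one choice, so Frank = 6. Eliminate 6 elsewhere: Liam.
No further eliminations apply; Carol can still be any of 4, 8.

4, 8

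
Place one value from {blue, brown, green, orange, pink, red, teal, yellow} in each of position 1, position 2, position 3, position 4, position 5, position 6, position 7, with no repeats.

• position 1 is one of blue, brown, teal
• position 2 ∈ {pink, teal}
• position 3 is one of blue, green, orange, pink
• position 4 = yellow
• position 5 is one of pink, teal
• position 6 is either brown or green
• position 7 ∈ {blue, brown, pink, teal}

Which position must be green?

position 6

position 4 has just one choice, so position 4 = yellow.
The 6 still-open variables draw from only 6 values {blue, brown, green, orange, pink, teal}, so each is used; only position 3 can be orange, hence position 3 = orange.
The 5 still-open variables draw from only 5 values {blue, brown, green, pink, teal}, so each is used; only position 6 can be green, hence position 6 = green.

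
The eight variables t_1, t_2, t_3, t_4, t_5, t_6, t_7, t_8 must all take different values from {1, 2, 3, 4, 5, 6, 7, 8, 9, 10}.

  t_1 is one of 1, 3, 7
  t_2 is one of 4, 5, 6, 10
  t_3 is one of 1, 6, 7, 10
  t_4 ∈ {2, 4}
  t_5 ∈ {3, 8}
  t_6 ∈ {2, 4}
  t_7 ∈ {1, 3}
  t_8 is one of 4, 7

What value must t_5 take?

The 2 variables t_4 and t_6 are confined to {2, 4}, which locks those values in; drop them from t_2, t_8.
t_8's domain is down to {7}, so t_8 = 7. Strike 7 from t_1, t_3.
t_1 and t_7 share exactly the 2 values {1, 3}; by pigeonhole those values go to them, so strike 1, 3 from t_3, t_5.
So t_5 = 8.

8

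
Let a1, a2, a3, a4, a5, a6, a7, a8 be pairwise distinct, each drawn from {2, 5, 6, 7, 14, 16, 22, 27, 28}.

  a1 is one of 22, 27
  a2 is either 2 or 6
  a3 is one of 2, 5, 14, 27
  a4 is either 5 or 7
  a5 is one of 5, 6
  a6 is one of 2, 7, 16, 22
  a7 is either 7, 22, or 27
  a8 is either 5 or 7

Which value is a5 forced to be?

The 8 variables together cover exactly {2, 5, 6, 7, 14, 16, 22, 27} — 8 values for 8 variables — and 14 appears only in a3's list, so a3 = 14.
The 7 still-open variables draw from only 7 values {2, 5, 6, 7, 16, 22, 27}, so each is used; only a6 can be 16, hence a6 = 16.
The 6 still-open variables draw from only 6 values {2, 5, 6, 7, 22, 27}, so each is used; only a2 can be 2, hence a2 = 2.
The 5 still-open variables together cover exactly {5, 6, 7, 22, 27} — 5 values for 5 variables — and 6 appears only in a5's list, so a5 = 6.

6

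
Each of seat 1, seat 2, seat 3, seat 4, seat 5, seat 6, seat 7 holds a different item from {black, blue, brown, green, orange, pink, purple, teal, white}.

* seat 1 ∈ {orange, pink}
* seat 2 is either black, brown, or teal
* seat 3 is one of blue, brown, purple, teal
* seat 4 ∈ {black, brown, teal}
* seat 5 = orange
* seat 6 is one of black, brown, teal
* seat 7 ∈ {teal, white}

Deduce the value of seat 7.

seat 5's domain is down to {orange}, so seat 5 = orange. So seat 1 can't be orange.
seat 1 must be pink (only option left).
The 3 variables seat 2, seat 4, seat 6 are confined to {black, brown, teal}, which locks those values in; drop them from seat 3, seat 7.
So seat 7 = white.

white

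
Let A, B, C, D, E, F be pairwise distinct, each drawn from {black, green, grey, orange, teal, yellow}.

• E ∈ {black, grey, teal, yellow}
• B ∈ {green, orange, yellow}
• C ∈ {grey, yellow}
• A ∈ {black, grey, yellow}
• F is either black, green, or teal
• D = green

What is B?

orange

D's domain is down to {green}, so D = green. Strike green from B, F.
The 5 still-open variables together cover exactly {black, grey, orange, teal, yellow} — 5 values for 5 variables — and orange appears only in B's list, so B = orange.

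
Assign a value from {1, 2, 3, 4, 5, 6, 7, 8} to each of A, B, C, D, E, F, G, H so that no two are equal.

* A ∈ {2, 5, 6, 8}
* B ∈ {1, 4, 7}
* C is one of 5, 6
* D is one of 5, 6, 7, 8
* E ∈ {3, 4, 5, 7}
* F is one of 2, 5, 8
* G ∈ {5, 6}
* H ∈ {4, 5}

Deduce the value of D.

7

The 8 variables draw from only 8 values {1, 2, 3, 4, 5, 6, 7, 8}, so each is used; only B can be 1, hence B = 1.
The 7 still-open variables draw from only 7 values {2, 3, 4, 5, 6, 7, 8}, so each is used; only E can be 3, hence E = 3.
Among the 6 still-open variables, 4 fits only H (and all 6 values in {2, 4, 5, 6, 7, 8} must be used), so H = 4.
Among the 5 still-open variables, 7 fits only D (and all 5 values in {2, 5, 6, 7, 8} must be used), so D = 7.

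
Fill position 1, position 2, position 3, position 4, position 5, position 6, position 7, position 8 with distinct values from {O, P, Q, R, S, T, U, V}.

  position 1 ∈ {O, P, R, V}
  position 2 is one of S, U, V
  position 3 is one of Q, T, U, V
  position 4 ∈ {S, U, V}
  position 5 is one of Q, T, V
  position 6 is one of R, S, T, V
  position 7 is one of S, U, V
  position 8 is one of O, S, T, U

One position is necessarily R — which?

The 8 variables together cover exactly {O, P, Q, R, S, T, U, V} — 8 values for 8 variables — and P appears only in position 1's list, so position 1 = P.
The 7 still-open variables draw from only 7 values {O, Q, R, S, T, U, V}, so each is used; only position 8 can be O, hence position 8 = O.
The 6 still-open variables draw from only 6 values {Q, R, S, T, U, V}, so each is used; only position 6 can be R, hence position 6 = R.

position 6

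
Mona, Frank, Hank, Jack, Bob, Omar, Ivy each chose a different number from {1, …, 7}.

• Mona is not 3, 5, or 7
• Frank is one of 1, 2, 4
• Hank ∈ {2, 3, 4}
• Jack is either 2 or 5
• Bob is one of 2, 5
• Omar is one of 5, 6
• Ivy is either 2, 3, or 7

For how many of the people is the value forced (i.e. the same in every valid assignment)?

The 7 variables together cover exactly {1, 2, 3, 4, 5, 6, 7} — 7 values for 7 variables — and 7 appears only in Ivy's list, so Ivy = 7.
The 6 still-open variables together cover exactly {1, 2, 3, 4, 5, 6} — 6 values for 6 variables — and 3 appears only in Hank's list, so Hank = 3.
Jack and Bob between them cover only {2, 5} — a naked pair. Remove those values from Mona, Frank, Omar.
Omar has just one choice, so Omar = 6. Eliminate 6 elsewhere: Mona.
Determined: Hank=3, Omar=6, Ivy=7. The other people each still have more than one consistent value. That makes 3.

3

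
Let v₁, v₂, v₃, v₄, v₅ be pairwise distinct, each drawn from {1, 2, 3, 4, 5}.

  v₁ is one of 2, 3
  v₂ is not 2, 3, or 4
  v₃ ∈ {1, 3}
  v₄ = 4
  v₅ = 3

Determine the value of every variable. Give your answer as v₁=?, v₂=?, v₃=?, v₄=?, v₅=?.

v₁=2, v₂=5, v₃=1, v₄=4, v₅=3

v₄ must be 4 (only option left).
v₅ must be 3 (only option left). Remove 3 from v₁, v₃.
v₁ must be 2 (only option left).
That leaves v₃ = 1. Remove 1 from v₂.
That leaves v₂ = 5.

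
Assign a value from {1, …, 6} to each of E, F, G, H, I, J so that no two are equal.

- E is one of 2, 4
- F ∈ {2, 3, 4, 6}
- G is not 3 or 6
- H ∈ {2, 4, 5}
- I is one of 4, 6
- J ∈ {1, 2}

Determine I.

6

The 6 variables draw from only 6 values {1, 2, 3, 4, 5, 6}, so each is used; only F can be 3, hence F = 3.
The 5 still-open variables together cover exactly {1, 2, 4, 5, 6} — 5 values for 5 variables — and 6 appears only in I's list, so I = 6.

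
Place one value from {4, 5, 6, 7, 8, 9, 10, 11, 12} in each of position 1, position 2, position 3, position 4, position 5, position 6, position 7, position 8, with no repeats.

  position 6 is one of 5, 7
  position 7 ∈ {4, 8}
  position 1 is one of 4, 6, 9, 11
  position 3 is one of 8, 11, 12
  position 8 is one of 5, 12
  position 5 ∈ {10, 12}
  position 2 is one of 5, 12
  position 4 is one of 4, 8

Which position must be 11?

position 3

position 2 and position 8 between them cover only {5, 12} — a naked pair. Remove those values from position 3, position 5, position 6.
position 5 has just one choice, so position 5 = 10.
position 6's domain is down to {7}, so position 6 = 7.
The 2 variables position 4 and position 7 are confined to {4, 8}, which locks those values in; drop them from position 1, position 3.
So 11 goes to position 3.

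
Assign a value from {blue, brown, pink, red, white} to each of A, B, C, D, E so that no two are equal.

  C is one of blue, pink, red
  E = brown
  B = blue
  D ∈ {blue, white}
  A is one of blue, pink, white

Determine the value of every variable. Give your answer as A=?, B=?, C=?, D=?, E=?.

A=pink, B=blue, C=red, D=white, E=brown

B must be blue (only option left). So A, C, D can't be blue.
D must be white (only option left). Remove white from A.
E's domain is down to {brown}, so E = brown.
A has just one choice, so A = pink. Strike pink from C.
C's domain is down to {red}, so C = red.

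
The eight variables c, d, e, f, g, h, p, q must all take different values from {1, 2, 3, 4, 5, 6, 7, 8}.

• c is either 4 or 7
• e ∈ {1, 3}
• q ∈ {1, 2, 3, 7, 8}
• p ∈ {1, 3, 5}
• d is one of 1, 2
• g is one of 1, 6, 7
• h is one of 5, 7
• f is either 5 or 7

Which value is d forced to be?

The 8 variables together cover exactly {1, 2, 3, 4, 5, 6, 7, 8} — 8 values for 8 variables — and 4 appears only in c's list, so c = 4.
Among the 7 still-open variables, 6 fits only g (and all 7 values in {1, 2, 3, 5, 6, 7, 8} must be used), so g = 6.
The 6 still-open variables together cover exactly {1, 2, 3, 5, 7, 8} — 6 values for 6 variables — and 8 appears only in q's list, so q = 8.
The 5 still-open variables together cover exactly {1, 2, 3, 5, 7} — 5 values for 5 variables — and 2 appears only in d's list, so d = 2.

2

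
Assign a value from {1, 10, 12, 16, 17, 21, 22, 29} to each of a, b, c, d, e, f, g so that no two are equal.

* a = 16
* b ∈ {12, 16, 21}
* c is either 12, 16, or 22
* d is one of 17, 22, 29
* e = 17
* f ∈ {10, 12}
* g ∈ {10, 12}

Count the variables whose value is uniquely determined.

5

a's domain is down to {16}, so a = 16. So b, c can't be 16.
e must be 17 (only option left). Remove 17 from d.
The 5 still-open variables together cover exactly {10, 12, 21, 22, 29} — 5 values for 5 variables — and 21 appears only in b's list, so b = 21.
The 4 still-open variables together cover exactly {10, 12, 22, 29} — 4 values for 4 variables — and 29 appears only in d's list, so d = 29.
The 3 still-open variables together cover exactly {10, 12, 22} — 3 values for 3 variables — and 22 appears only in c's list, so c = 22.
Determined: a=16, b=21, c=22, d=29, e=17. The other variables each still have more than one consistent value. That makes 5.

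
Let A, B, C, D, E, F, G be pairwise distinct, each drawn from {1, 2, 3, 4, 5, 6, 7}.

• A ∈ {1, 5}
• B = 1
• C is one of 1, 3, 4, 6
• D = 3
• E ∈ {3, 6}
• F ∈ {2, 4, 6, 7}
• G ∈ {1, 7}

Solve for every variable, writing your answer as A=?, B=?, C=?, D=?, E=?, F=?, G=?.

A=5, B=1, C=4, D=3, E=6, F=2, G=7

B has just one choice, so B = 1. Remove 1 from A, C, G.
That leaves D = 3. Strike 3 from C, E.
E's domain is down to {6}, so E = 6. Eliminate 6 elsewhere: C, F.
That leaves G = 7. Strike 7 from F.
That leaves A = 5.
That leaves C = 4. Eliminate 4 elsewhere: F.
F must be 2 (only option left).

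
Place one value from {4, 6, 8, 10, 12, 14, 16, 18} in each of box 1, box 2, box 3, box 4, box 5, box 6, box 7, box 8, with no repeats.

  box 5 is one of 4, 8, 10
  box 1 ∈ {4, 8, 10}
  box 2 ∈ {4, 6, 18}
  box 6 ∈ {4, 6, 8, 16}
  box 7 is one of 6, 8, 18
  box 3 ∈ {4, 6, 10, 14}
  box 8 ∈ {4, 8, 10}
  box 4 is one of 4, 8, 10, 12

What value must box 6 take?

Among the 8 variables, 12 fits only box 4 (and all 8 values in {4, 6, 8, 10, 12, 14, 16, 18} must be used), so box 4 = 12.
Among the 7 still-open variables, 14 fits only box 3 (and all 7 values in {4, 6, 8, 10, 14, 16, 18} must be used), so box 3 = 14.
The 6 still-open variables draw from only 6 values {4, 6, 8, 10, 16, 18}, so each is used; only box 6 can be 16, hence box 6 = 16.

16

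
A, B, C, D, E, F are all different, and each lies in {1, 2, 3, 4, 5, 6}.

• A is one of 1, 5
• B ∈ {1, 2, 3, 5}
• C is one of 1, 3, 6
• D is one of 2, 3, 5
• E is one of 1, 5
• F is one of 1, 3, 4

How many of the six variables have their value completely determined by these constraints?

2

Among the 6 variables, 4 fits only F (and all 6 values in {1, 2, 3, 4, 5, 6} must be used), so F = 4.
The 5 still-open variables draw from only 5 values {1, 2, 3, 5, 6}, so each is used; only C can be 6, hence C = 6.
The 2 variables A and E are confined to {1, 5}, which locks those values in; drop them from B, D.
Determined: C=6, F=4. The other variables each still have more than one consistent value. That makes 2.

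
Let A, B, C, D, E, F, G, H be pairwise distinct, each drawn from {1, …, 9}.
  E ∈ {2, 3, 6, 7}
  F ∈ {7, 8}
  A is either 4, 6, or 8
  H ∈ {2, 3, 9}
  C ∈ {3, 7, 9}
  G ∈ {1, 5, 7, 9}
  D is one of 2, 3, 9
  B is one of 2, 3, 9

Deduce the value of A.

4

B, D, H share exactly the 3 values {2, 3, 9}; by pigeonhole those values go to them, so strike 2, 3, 9 from C, E, G.
C must be 7 (only option left). Remove 7 from E, F, G.
E has just one choice, so E = 6. Remove 6 from A.
That leaves F = 8. Remove 8 from A.
So A = 4.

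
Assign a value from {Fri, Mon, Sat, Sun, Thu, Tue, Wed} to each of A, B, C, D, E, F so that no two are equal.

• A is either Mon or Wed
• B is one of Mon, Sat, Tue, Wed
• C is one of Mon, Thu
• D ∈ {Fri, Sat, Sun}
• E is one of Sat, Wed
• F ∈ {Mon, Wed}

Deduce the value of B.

Tue

The 2 variables A and F are confined to {Mon, Wed}, which locks those values in; drop them from B, C, E.
That leaves C = Thu.
E must be Sat (only option left). Strike Sat from B, D.
So B = Tue.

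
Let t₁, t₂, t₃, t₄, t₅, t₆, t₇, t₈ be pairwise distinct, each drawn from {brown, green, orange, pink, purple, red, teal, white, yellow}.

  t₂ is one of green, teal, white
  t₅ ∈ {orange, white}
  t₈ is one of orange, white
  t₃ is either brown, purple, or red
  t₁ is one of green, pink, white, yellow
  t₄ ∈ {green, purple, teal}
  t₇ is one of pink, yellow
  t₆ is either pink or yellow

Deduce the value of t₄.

purple

t₅ and t₈ share exactly the 2 values {orange, white}; by pigeonhole those values go to them, so strike orange, white from t₁, t₂.
t₆ and t₇ share exactly the 2 values {pink, yellow}; by pigeonhole those values go to them, so strike pink, yellow from t₁.
t₁ has just one choice, so t₁ = green. So t₂, t₄ can't be green.
t₂ must be teal (only option left). So t₄ can't be teal.
So t₄ = purple.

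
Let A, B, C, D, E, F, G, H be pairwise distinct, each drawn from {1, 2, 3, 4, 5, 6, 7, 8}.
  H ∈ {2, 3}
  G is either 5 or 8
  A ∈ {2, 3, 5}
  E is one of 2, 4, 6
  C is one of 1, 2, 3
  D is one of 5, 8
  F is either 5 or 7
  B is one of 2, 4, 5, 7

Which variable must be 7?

F

The 8 variables together cover exactly {1, 2, 3, 4, 5, 6, 7, 8} — 8 values for 8 variables — and 1 appears only in C's list, so C = 1.
The 7 still-open variables draw from only 7 values {2, 3, 4, 5, 6, 7, 8}, so each is used; only E can be 6, hence E = 6.
Among the 6 still-open variables, 4 fits only B (and all 6 values in {2, 3, 4, 5, 7, 8} must be used), so B = 4.
Among the 5 still-open variables, 7 fits only F (and all 5 values in {2, 3, 5, 7, 8} must be used), so F = 7.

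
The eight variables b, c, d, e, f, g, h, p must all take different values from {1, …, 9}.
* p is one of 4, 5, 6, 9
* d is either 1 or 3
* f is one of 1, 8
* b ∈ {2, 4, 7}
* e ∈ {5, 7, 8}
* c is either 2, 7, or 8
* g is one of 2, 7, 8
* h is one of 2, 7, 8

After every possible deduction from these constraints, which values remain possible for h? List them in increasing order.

2, 7, 8

c, g, h between them cover only {2, 7, 8} — a naked triple. Remove those values from b, e, f.
That leaves b = 4. Strike 4 from p.
That leaves e = 5. Remove 5 from p.
That leaves f = 1. Eliminate 1 elsewhere: d.
That leaves d = 3.
No further eliminations apply; h can still be any of 2, 7, 8.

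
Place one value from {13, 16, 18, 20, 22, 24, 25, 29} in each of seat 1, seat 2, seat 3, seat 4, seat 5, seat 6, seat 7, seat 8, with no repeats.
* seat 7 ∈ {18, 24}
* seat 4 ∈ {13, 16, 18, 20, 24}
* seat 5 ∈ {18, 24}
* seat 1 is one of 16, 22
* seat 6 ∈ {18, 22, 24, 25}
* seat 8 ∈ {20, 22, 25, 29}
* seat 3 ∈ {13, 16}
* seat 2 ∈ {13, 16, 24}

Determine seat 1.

The 8 variables draw from only 8 values {13, 16, 18, 20, 22, 24, 25, 29}, so each is used; only seat 8 can be 29, hence seat 8 = 29.
Among the 7 still-open variables, 20 fits only seat 4 (and all 7 values in {13, 16, 18, 20, 22, 24, 25} must be used), so seat 4 = 20.
The 6 still-open variables together cover exactly {13, 16, 18, 22, 24, 25} — 6 values for 6 variables — and 25 appears only in seat 6's list, so seat 6 = 25.
The 5 still-open variables together cover exactly {13, 16, 18, 22, 24} — 5 values for 5 variables — and 22 appears only in seat 1's list, so seat 1 = 22.

22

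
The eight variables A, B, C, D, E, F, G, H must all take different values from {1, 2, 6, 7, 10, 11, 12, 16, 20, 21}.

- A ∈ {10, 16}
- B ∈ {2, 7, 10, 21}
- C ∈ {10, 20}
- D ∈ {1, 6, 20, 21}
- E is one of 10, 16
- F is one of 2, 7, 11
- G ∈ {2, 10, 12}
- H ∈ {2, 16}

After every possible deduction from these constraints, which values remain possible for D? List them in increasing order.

A and E share exactly the 2 values {10, 16}; by pigeonhole those values go to them, so strike 10, 16 from B, C, G, H.
C must be 20 (only option left). Eliminate 20 elsewhere: D.
H has just one choice, so H = 2. Eliminate 2 elsewhere: B, F, G.
G must be 12 (only option left).
No further eliminations apply; D can still be any of 1, 6, 21.

1, 6, 21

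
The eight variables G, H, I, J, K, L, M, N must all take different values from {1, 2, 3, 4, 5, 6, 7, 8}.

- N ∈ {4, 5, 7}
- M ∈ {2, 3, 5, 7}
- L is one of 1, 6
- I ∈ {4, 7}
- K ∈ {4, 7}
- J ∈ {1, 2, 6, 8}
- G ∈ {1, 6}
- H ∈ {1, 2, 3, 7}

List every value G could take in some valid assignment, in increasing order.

1, 6

Among the 8 variables, 8 fits only J (and all 8 values in {1, 2, 3, 4, 5, 6, 7, 8} must be used), so J = 8.
The 2 variables G and L are confined to {1, 6}, which locks those values in; drop them from H.
I and K between them cover only {4, 7} — a naked pair. Remove those values from H, M, N.
That leaves N = 5. Eliminate 5 elsewhere: M.
No further eliminations apply; G can still be any of 1, 6.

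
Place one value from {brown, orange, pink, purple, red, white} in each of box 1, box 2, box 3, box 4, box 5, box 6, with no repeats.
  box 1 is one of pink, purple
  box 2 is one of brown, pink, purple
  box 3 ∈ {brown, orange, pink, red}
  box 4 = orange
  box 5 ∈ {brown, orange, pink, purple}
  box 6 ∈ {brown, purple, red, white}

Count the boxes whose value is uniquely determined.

3

box 4 must be orange (only option left). Strike orange from box 3, box 5.
The 5 still-open variables draw from only 5 values {brown, pink, purple, red, white}, so each is used; only box 6 can be white, hence box 6 = white.
The 4 still-open variables together cover exactly {brown, pink, purple, red} — 4 values for 4 variables — and red appears only in box 3's list, so box 3 = red.
Determined: box 3=red, box 4=orange, box 6=white. The other boxes each still have more than one consistent value. That makes 3.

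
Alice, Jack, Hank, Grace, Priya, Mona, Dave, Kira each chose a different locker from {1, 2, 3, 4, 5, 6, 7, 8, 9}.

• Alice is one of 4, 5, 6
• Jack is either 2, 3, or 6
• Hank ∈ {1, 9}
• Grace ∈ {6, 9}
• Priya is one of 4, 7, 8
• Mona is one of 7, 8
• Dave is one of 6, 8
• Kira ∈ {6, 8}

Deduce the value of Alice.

5

The 2 variables Dave and Kira are confined to {6, 8}, which locks those values in; drop them from Alice, Jack, Grace, Priya, Mona.
Grace's domain is down to {9}, so Grace = 9. So Hank can't be 9.
Mona's domain is down to {7}, so Mona = 7. Strike 7 from Priya.
That leaves Hank = 1.
Priya must be 4 (only option left). Strike 4 from Alice.
So Alice = 5.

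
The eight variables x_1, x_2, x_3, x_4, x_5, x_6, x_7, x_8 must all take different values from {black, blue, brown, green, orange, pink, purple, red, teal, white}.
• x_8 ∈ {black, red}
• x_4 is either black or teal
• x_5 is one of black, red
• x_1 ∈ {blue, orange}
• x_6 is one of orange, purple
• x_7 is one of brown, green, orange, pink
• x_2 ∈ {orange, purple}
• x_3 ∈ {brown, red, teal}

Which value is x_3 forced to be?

brown

x_2 and x_6 share exactly the 2 values {orange, purple}; by pigeonhole those values go to them, so strike orange, purple from x_1, x_7.
x_1's domain is down to {blue}, so x_1 = blue.
x_5 and x_8 share exactly the 2 values {black, red}; by pigeonhole those values go to them, so strike black, red from x_3, x_4.
x_4 must be teal (only option left). Eliminate teal elsewhere: x_3.
So x_3 = brown.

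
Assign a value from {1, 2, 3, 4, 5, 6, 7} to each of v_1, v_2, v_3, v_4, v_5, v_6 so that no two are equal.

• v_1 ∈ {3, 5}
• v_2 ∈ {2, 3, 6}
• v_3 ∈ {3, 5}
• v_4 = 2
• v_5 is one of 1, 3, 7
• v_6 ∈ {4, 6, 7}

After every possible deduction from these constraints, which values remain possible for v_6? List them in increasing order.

4, 7

v_4 must be 2 (only option left). Remove 2 from v_2.
v_1 and v_3 between them cover only {3, 5} — a naked pair. Remove those values from v_2, v_5.
v_2's domain is down to {6}, so v_2 = 6. Remove 6 from v_6.
No further eliminations apply; v_6 can still be any of 4, 7.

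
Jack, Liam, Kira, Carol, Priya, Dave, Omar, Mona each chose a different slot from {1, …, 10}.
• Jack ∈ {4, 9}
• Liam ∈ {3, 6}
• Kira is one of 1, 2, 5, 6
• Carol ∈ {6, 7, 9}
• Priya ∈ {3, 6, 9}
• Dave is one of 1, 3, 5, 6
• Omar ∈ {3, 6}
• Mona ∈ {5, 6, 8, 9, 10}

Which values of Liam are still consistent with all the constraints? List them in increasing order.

The 2 variables Liam and Omar are confined to {3, 6}, which locks those values in; drop them from Kira, Carol, Priya, Dave, Mona.
Priya's domain is down to {9}, so Priya = 9. Remove 9 from Jack, Carol, Mona.
That leaves Jack = 4.
That leaves Carol = 7.
No further eliminations apply; Liam can still be any of 3, 6.

3, 6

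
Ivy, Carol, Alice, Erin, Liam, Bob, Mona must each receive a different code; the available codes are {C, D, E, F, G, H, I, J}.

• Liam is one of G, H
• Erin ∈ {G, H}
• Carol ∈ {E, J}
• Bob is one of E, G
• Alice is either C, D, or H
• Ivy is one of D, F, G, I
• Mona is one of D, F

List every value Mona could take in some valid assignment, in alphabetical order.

D, F

Erin and Liam share exactly the 2 values {G, H}; by pigeonhole those values go to them, so strike G, H from Ivy, Alice, Bob.
Bob's domain is down to {E}, so Bob = E. Eliminate E elsewhere: Carol.
Carol's domain is down to {J}, so Carol = J.
No further eliminations apply; Mona can still be any of D, F.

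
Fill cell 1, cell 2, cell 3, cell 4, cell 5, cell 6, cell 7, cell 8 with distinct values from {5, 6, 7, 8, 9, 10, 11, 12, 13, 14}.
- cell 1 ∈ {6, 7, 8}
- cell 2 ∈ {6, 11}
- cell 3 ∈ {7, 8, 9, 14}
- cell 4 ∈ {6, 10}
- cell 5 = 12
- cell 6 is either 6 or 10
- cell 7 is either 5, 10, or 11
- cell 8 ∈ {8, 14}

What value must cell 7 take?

5

cell 5 must be 12 (only option left).
cell 4 and cell 6 between them cover only {6, 10} — a naked pair. Remove those values from cell 1, cell 2, cell 7.
That leaves cell 2 = 11. Strike 11 from cell 7.
So cell 7 = 5.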